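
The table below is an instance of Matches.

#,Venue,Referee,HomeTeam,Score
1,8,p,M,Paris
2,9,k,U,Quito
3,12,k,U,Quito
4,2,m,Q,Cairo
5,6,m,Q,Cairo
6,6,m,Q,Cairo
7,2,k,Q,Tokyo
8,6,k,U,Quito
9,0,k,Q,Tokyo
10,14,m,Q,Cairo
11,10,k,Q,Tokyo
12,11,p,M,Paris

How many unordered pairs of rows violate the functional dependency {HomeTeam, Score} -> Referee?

0

(HomeTeam=M, Score=Paris): all 2 rows agree on Referee — 0 pairs.
(HomeTeam=U, Score=Quito): all 3 rows agree on Referee — 0 pairs.
(HomeTeam=Q, Score=Cairo): all 4 rows agree on Referee — 0 pairs.
(HomeTeam=Q, Score=Tokyo): all 3 rows agree on Referee — 0 pairs.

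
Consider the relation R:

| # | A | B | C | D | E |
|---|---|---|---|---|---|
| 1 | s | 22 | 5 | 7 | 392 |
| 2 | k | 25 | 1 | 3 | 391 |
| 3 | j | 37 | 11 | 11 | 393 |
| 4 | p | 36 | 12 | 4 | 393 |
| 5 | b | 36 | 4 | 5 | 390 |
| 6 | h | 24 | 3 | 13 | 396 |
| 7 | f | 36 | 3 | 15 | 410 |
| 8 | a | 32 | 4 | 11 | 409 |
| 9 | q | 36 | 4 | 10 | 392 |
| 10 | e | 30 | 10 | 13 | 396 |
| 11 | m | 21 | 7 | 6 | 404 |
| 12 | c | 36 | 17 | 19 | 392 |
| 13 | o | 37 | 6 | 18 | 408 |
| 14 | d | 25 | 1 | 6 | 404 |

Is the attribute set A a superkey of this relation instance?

Yes

All 14 rows have distinct A values, so A → (all attributes) holds and A is a superkey.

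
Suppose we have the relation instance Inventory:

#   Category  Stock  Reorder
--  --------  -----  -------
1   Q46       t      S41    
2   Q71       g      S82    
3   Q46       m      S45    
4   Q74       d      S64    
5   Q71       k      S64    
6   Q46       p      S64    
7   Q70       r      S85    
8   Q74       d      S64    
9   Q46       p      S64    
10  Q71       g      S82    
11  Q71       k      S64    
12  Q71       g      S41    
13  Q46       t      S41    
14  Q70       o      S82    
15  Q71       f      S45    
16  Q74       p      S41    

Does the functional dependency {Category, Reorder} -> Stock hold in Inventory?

Yes

(Category=Q46, Reorder=S41): rows 1, 13 → Stock = t, t ✓
(Category=Q71, Reorder=S82): rows 2, 10 → Stock = g, g ✓
(Category=Q46, Reorder=S45): row 3 → Stock = m ✓
(Category=Q74, Reorder=S64): rows 4, 8 → Stock = d, d ✓
(Category=Q71, Reorder=S64): rows 5, 11 → Stock = k, k ✓
(Category=Q46, Reorder=S64): rows 6, 9 → Stock = p, p ✓
(Category=Q70, Reorder=S85): row 7 → Stock = r ✓
(Category=Q71, Reorder=S41): row 12 → Stock = g ✓
(Category=Q70, Reorder=S82): row 14 → Stock = o ✓
(Category=Q71, Reorder=S45): row 15 → Stock = f ✓
(Category=Q74, Reorder=S41): row 16 → Stock = p ✓
Every {Category, Reorder} value is associated with a single Stock value, so {Category, Reorder} -> Stock holds.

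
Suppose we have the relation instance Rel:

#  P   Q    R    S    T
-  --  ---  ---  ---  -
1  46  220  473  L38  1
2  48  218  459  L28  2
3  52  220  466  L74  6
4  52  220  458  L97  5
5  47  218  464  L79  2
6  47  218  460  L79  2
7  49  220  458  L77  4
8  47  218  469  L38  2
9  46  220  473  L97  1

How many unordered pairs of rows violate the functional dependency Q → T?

Q=220: violating pairs (1,3), (1,4), (1,7), (3,4), (3,7), (3,9), (4,7), (4,9), (7,9) — 9 pairs.
Q=218: all 4 rows agree on T — 0 pairs.

9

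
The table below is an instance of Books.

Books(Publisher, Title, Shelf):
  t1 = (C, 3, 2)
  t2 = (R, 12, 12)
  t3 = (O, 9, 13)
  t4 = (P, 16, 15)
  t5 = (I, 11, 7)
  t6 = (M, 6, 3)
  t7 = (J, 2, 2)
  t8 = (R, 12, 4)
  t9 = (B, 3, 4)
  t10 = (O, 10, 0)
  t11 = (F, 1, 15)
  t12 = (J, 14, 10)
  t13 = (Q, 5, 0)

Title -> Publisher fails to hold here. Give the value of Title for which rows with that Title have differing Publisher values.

3

Title=3: rows 1, 9 → Publisher takes values {C, B} — violation
Title=12: rows 2, 8 → Publisher = R, R ✓
Title=9: row 3 → Publisher = O ✓
Title=16: row 4 → Publisher = P ✓
Title=11: row 5 → Publisher = I ✓
Title=6: row 6 → Publisher = M ✓
Title=2: row 7 → Publisher = J ✓
Title=10: row 10 → Publisher = O ✓
Title=1: row 11 → Publisher = F ✓
Title=14: row 12 → Publisher = J ✓
Title=5: row 13 → Publisher = Q ✓
The only Title value with inconsistent Publisher is Title=3.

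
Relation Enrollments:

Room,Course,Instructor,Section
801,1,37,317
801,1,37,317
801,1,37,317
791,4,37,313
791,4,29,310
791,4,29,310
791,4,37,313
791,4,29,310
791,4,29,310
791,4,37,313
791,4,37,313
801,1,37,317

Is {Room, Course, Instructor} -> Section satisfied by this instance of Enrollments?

Yes

(Room=801, Course=1, Instructor=37): 4 rows → Section = 317, 317, 317, 317 ✓
(Room=791, Course=4, Instructor=37): 4 rows → Section = 313, 313, 313, 313 ✓
(Room=791, Course=4, Instructor=29): 4 rows → Section = 310, 310, 310, 310 ✓
Every {Room, Course, Instructor} value is associated with a single Section value, so {Room, Course, Instructor} -> Section holds.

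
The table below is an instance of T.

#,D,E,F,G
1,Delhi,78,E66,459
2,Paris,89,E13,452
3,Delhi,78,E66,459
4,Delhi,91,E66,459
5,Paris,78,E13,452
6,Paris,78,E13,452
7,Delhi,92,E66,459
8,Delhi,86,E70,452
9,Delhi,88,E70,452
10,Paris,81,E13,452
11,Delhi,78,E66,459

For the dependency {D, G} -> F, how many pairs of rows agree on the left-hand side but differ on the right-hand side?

(D=Delhi, G=459): all 5 rows agree on F — 0 pairs.
(D=Paris, G=452): all 4 rows agree on F — 0 pairs.
(D=Delhi, G=452): all 2 rows agree on F — 0 pairs.

0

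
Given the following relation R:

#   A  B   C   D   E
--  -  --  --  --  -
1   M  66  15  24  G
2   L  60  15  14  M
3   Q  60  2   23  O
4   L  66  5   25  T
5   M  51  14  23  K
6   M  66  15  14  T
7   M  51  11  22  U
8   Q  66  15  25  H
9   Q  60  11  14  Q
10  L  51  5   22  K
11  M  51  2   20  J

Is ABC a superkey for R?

Rows 1 and 6 have the same ABC value (A=M, B=66, C=15) but are distinct tuples, so ABC does not determine every attribute — not a superkey.

No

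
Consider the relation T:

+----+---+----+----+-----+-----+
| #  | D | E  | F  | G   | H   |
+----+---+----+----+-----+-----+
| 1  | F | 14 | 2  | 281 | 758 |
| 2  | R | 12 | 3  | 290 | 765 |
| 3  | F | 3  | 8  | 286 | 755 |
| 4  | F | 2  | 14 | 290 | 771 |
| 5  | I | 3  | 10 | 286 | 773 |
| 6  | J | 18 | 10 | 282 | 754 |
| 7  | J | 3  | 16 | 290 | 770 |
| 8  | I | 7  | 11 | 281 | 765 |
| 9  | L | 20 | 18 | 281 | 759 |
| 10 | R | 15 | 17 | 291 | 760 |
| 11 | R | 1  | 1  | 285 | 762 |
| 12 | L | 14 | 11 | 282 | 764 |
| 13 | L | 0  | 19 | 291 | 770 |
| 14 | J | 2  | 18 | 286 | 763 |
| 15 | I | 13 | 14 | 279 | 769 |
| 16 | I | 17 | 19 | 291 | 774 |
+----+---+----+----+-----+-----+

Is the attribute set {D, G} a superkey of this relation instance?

All 16 rows have distinct {D, G} values, so {D, G} → (all attributes) holds and {D, G} is a superkey.

Yes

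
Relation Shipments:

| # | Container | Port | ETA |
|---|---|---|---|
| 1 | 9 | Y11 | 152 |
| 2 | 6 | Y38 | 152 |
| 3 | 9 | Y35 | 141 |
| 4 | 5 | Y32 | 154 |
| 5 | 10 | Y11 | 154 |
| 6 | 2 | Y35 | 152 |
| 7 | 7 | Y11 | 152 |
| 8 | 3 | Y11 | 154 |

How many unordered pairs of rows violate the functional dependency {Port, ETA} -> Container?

2

(Port=Y11, ETA=152): violating pairs (1,7) — 1 pair.
(Port=Y11, ETA=154): violating pairs (5,8) — 1 pair.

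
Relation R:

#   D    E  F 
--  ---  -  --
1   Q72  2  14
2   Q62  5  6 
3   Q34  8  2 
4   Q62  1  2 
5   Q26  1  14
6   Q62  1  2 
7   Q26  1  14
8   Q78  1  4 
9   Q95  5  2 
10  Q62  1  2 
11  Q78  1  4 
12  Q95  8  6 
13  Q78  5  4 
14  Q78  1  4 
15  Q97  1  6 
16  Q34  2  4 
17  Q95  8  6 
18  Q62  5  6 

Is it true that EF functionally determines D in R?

(E=2, F=14): row 1 → D = Q72 ✓
(E=5, F=6): rows 2, 18 → D = Q62, Q62 ✓
(E=8, F=2): row 3 → D = Q34 ✓
(E=1, F=2): rows 4, 6, 10 → D = Q62, Q62, Q62 ✓
(E=1, F=14): rows 5, 7 → D = Q26, Q26 ✓
(E=1, F=4): rows 8, 11, 14 → D = Q78, Q78, Q78 ✓
(E=5, F=2): row 9 → D = Q95 ✓
(E=8, F=6): rows 12, 17 → D = Q95, Q95 ✓
(E=5, F=4): row 13 → D = Q78 ✓
(E=1, F=6): row 15 → D = Q97 ✓
(E=2, F=4): row 16 → D = Q34 ✓
Every EF value is associated with a single D value, so EF -> D holds.

Yes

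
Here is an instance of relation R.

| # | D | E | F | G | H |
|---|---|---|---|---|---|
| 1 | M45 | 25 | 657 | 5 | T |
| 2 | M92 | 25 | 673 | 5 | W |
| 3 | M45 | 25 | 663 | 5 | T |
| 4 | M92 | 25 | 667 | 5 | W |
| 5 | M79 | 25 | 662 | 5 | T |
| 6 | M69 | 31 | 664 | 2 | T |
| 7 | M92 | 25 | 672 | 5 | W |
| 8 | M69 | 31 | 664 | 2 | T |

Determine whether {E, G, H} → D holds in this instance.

(E=25, G=5, H=T): rows 1, 3, 5 → D takes values {M45, M79} — violation
(E=25, G=5, H=W): rows 2, 4, 7 → D = M92, M92, M92 ✓
(E=31, G=2, H=T): rows 6, 8 → D = M69, M69 ✓
Two rows agree on {E, G, H} but differ on D, so {E, G, H} → D does not hold.

No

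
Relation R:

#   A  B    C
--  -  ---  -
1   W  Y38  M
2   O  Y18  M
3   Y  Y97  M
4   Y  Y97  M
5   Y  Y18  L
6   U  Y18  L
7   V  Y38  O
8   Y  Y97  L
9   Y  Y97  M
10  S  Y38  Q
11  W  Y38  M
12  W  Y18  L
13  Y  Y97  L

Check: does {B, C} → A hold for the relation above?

(B=Y38, C=M): rows 1, 11 → A = W, W ✓
(B=Y18, C=M): row 2 → A = O ✓
(B=Y97, C=M): rows 3, 4, 9 → A = Y, Y, Y ✓
(B=Y18, C=L): rows 5, 6, 12 → A takes values {Y, U, W} — violation
(B=Y38, C=O): row 7 → A = V ✓
(B=Y97, C=L): rows 8, 13 → A = Y, Y ✓
(B=Y38, C=Q): row 10 → A = S ✓
Two rows agree on {B, C} but differ on A, so {B, C} → A does not hold.

No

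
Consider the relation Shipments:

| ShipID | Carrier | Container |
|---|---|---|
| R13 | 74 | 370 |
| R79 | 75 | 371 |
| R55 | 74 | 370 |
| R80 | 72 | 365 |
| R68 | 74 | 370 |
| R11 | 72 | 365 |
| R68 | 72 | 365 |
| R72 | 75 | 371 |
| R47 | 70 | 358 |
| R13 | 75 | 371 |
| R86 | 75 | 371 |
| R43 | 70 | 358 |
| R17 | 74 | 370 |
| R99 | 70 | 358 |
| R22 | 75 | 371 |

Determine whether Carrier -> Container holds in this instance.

Carrier=74: 4 rows → Container = 370, 370, 370, 370 ✓
Carrier=75: 5 rows → Container = 371, 371, 371, 371, 371 ✓
Carrier=72: 3 rows → Container = 365, 365, 365 ✓
Carrier=70: 3 rows → Container = 358, 358, 358 ✓
Every Carrier value is associated with a single Container value, so Carrier -> Container holds.

Yes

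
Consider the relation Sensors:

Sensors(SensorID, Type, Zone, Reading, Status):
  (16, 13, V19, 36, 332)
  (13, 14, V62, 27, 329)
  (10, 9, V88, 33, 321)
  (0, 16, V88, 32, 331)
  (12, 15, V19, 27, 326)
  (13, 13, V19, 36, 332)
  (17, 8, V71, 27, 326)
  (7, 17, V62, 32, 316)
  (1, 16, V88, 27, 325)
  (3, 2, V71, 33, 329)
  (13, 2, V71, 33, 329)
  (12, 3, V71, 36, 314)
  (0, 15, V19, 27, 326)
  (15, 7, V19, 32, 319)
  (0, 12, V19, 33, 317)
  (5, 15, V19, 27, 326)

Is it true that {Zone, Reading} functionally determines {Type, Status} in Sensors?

(Zone=V19, Reading=36): 2 rows → {Type,Status} = (13, 332), (13, 332) ✓
(Zone=V62, Reading=27): 1 row → {Type,Status} = (14, 329) ✓
(Zone=V88, Reading=33): 1 row → {Type,Status} = (9, 321) ✓
(Zone=V88, Reading=32): 1 row → {Type,Status} = (16, 331) ✓
(Zone=V19, Reading=27): 3 rows → {Type,Status} = (15, 326), (15, 326), (15, 326) ✓
(Zone=V71, Reading=27): 1 row → {Type,Status} = (8, 326) ✓
(Zone=V62, Reading=32): 1 row → {Type,Status} = (17, 316) ✓
(Zone=V88, Reading=27): 1 row → {Type,Status} = (16, 325) ✓
(Zone=V71, Reading=33): 2 rows → {Type,Status} = (2, 329), (2, 329) ✓
(Zone=V71, Reading=36): 1 row → {Type,Status} = (3, 314) ✓
(Zone=V19, Reading=32): 1 row → {Type,Status} = (7, 319) ✓
(Zone=V19, Reading=33): 1 row → {Type,Status} = (12, 317) ✓
Every {Zone, Reading} value is associated with a single {Type, Status} value, so {Zone, Reading} -> {Type, Status} holds.

Yes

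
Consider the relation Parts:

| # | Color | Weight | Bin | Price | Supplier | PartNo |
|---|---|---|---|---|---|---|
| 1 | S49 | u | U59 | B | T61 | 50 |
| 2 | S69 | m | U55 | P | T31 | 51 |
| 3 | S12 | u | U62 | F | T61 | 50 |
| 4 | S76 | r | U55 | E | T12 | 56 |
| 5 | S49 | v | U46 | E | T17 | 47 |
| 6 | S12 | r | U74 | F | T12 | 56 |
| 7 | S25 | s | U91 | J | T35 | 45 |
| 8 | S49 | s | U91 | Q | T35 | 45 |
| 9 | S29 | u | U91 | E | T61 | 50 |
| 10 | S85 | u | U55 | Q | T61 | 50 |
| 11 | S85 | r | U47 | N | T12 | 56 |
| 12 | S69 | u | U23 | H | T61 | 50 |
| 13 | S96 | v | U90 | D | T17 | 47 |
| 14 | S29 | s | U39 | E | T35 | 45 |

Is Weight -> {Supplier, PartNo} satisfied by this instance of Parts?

Yes

Weight=u: rows 1, 3, 9, 10, 12 → {Supplier,PartNo} = (T61, 50), (T61, 50), (T61, 50), (T61, 50), (T61, 50) ✓
Weight=m: row 2 → {Supplier,PartNo} = (T31, 51) ✓
Weight=r: rows 4, 6, 11 → {Supplier,PartNo} = (T12, 56), (T12, 56), (T12, 56) ✓
Weight=v: rows 5, 13 → {Supplier,PartNo} = (T17, 47), (T17, 47) ✓
Weight=s: rows 7, 8, 14 → {Supplier,PartNo} = (T35, 45), (T35, 45), (T35, 45) ✓
Every Weight value is associated with a single {Supplier, PartNo} value, so Weight -> {Supplier, PartNo} holds.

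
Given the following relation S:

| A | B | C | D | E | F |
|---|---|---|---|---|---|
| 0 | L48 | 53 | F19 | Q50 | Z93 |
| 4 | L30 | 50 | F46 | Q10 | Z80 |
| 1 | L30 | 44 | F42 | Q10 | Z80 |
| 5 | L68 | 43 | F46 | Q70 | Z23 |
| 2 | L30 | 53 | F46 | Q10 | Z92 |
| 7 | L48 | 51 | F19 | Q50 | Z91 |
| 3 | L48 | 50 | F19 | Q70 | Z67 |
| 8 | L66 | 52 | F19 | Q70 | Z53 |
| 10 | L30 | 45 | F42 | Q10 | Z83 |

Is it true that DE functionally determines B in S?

No

(D=F19, E=Q50): 2 rows → B = L48, L48 ✓
(D=F46, E=Q10): 2 rows → B = L30, L30 ✓
(D=F42, E=Q10): 2 rows → B = L30, L30 ✓
(D=F46, E=Q70): 1 row → B = L68 ✓
(D=F19, E=Q70): 2 rows → B takes values {L48, L66} — violation
Two rows agree on DE but differ on B, so DE → B does not hold.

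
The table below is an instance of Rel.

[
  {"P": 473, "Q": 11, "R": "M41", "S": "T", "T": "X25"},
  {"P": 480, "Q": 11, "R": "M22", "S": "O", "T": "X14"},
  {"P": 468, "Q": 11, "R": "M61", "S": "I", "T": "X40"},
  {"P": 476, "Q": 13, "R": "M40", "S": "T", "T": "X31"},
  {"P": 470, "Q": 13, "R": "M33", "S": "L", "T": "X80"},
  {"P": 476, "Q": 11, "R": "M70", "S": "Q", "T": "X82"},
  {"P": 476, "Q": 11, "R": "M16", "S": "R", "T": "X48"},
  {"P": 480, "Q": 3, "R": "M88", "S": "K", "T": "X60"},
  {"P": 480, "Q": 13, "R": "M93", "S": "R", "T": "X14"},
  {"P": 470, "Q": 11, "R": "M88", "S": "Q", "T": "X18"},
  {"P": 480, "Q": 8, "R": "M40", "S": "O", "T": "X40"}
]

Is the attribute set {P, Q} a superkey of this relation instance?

No

Two distinct rows share (P=476, Q=11), so {P, Q} does not determine every attribute — not a superkey.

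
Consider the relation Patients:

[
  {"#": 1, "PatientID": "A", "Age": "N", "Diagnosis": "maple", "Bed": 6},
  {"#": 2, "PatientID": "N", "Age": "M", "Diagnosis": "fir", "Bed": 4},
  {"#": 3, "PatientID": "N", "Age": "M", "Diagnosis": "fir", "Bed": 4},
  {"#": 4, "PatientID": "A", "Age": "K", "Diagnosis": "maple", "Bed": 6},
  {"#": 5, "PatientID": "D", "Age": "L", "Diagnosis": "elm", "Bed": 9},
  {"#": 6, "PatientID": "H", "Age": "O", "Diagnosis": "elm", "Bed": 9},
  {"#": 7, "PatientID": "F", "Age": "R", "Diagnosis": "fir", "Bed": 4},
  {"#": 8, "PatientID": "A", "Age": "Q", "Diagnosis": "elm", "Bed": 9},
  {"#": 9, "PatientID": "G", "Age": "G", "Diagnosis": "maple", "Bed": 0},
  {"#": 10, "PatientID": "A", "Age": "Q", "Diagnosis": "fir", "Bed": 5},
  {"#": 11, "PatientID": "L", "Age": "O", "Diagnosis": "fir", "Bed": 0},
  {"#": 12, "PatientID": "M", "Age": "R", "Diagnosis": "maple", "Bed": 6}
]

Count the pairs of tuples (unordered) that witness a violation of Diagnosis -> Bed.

Diagnosis=maple: violating pairs (1,9), (4,9), (9,12) — 3 pairs.
Diagnosis=fir: violating pairs (2,10), (2,11), (3,10), (3,11), (7,10), (7,11), (10,11) — 7 pairs.
Diagnosis=elm: all 3 rows agree on Bed — 0 pairs.

10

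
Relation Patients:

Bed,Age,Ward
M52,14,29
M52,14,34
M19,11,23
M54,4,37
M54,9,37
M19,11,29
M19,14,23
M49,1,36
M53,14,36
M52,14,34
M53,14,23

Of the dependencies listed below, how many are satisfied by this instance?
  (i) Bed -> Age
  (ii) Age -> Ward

(i) Bed -> Age: Bed=M19: 3 rows → Age takes values {11, 14} — violation; Bed=M54: 2 rows → Age takes values {4, 9} — violation — fails.
(ii) Age -> Ward: Age=14: 6 rows → Ward takes values {29, 34, 23, 36} — violation; Age=11: 2 rows → Ward takes values {23, 29} — violation — fails.
None of the 2 dependencies hold.

0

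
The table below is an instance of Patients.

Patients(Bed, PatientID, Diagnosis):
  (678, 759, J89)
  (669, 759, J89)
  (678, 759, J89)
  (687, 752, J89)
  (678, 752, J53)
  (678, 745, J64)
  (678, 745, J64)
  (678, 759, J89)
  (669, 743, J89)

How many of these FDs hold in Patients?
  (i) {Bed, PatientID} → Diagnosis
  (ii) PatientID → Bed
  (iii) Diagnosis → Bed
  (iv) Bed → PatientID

1

(i) {Bed, PatientID} → Diagnosis: every LHS value maps to a single RHS value — holds.
(ii) PatientID → Bed: PatientID=759: 4 rows → Bed takes values {678, 669} — violation; PatientID=752: 2 rows → Bed takes values {687, 678} — violation — fails.
(iii) Diagnosis → Bed: Diagnosis=J89: 6 rows → Bed takes values {678, 669, 687} — violation — fails.
(iv) Bed → PatientID: Bed=678: 6 rows → PatientID takes values {759, 752, 745} — violation; Bed=669: 2 rows → PatientID takes values {759, 743} — violation — fails.
1 of the 4 dependencies holds.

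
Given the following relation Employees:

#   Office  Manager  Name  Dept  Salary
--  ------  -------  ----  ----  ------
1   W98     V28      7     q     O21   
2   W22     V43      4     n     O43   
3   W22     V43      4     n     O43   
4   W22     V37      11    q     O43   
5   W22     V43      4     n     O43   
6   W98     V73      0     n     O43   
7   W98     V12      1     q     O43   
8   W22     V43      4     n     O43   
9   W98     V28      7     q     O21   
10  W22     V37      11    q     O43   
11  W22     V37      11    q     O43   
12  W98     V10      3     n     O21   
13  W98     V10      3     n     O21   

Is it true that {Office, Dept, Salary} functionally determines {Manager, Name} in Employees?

Yes

(Office=W98, Dept=q, Salary=O21): rows 1, 9 → {Manager,Name} = (V28, 7), (V28, 7) ✓
(Office=W22, Dept=n, Salary=O43): rows 2, 3, 5, 8 → {Manager,Name} = (V43, 4), (V43, 4), (V43, 4), (V43, 4) ✓
(Office=W22, Dept=q, Salary=O43): rows 4, 10, 11 → {Manager,Name} = (V37, 11), (V37, 11), (V37, 11) ✓
(Office=W98, Dept=n, Salary=O43): row 6 → {Manager,Name} = (V73, 0) ✓
(Office=W98, Dept=q, Salary=O43): row 7 → {Manager,Name} = (V12, 1) ✓
(Office=W98, Dept=n, Salary=O21): rows 12, 13 → {Manager,Name} = (V10, 3), (V10, 3) ✓
Every {Office, Dept, Salary} value is associated with a single {Manager, Name} value, so {Office, Dept, Salary} -> {Manager, Name} holds.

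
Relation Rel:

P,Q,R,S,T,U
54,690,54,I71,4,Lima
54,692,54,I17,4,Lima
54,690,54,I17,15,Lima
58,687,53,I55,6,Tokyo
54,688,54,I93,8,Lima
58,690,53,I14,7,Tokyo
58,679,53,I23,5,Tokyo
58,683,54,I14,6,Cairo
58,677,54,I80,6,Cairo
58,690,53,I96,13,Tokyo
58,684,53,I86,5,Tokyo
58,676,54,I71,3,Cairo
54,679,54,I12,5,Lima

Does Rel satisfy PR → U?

Yes

(P=54, R=54): 5 rows → U = Lima, Lima, Lima, Lima, Lima ✓
(P=58, R=53): 5 rows → U = Tokyo, Tokyo, Tokyo, Tokyo, Tokyo ✓
(P=58, R=54): 3 rows → U = Cairo, Cairo, Cairo ✓
Every PR value is associated with a single U value, so PR → U holds.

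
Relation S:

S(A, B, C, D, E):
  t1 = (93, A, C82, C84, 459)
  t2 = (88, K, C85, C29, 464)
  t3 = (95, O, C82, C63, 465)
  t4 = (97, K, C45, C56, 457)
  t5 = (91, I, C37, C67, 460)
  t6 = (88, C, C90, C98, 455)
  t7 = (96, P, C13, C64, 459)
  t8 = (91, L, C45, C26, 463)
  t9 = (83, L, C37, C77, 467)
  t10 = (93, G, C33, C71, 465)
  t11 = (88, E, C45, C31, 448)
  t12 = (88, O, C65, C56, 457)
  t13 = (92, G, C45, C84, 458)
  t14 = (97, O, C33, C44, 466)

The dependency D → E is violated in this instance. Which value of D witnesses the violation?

C84

D=C84: rows 1, 13 → E takes values {459, 458} — violation
D=C29: row 2 → E = 464 ✓
D=C63: row 3 → E = 465 ✓
D=C56: rows 4, 12 → E = 457, 457 ✓
D=C67: row 5 → E = 460 ✓
D=C98: row 6 → E = 455 ✓
D=C64: row 7 → E = 459 ✓
D=C26: row 8 → E = 463 ✓
D=C77: row 9 → E = 467 ✓
D=C71: row 10 → E = 465 ✓
D=C31: row 11 → E = 448 ✓
D=C44: row 14 → E = 466 ✓
The only D value with inconsistent E is D=C84.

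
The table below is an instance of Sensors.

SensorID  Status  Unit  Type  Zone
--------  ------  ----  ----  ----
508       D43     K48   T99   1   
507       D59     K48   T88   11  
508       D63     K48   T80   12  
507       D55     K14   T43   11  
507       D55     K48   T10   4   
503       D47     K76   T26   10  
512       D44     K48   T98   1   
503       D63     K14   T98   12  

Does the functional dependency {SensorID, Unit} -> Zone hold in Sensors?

(SensorID=508, Unit=K48): 2 rows → Zone takes values {1, 12} — violation
(SensorID=507, Unit=K48): 2 rows → Zone takes values {11, 4} — violation
(SensorID=507, Unit=K14): 1 row → Zone = 11 ✓
(SensorID=503, Unit=K76): 1 row → Zone = 10 ✓
(SensorID=512, Unit=K48): 1 row → Zone = 1 ✓
(SensorID=503, Unit=K14): 1 row → Zone = 12 ✓
Two rows agree on {SensorID, Unit} but differ on Zone, so {SensorID, Unit} -> Zone does not hold.

No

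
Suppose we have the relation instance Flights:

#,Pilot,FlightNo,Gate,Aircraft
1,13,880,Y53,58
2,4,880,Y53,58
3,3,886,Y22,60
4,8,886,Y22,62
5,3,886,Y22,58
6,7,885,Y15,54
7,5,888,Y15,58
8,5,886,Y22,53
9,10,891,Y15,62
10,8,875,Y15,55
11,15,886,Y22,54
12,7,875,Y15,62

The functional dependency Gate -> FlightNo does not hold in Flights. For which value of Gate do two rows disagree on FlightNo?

Y15

Gate=Y53: rows 1, 2 → FlightNo = 880, 880 ✓
Gate=Y22: rows 3, 4, 5, 8, 11 → FlightNo = 886, 886, 886, 886, 886 ✓
Gate=Y15: rows 6, 7, 9, 10, 12 → FlightNo takes values {885, 888, 891, 875} — violation
The only Gate value with inconsistent FlightNo is Gate=Y15.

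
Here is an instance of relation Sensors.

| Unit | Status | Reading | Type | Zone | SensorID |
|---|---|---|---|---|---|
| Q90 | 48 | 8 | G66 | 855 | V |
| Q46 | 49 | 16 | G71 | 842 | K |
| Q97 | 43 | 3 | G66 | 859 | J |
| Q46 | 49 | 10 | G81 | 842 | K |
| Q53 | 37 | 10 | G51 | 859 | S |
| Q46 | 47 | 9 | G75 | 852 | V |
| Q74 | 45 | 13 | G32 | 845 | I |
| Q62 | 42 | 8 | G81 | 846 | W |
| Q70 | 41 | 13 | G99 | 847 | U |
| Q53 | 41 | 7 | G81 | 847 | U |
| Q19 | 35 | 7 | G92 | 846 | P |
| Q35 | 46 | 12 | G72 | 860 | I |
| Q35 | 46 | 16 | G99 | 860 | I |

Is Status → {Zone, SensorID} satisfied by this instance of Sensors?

Status=48: 1 row → {Zone,SensorID} = (855, V) ✓
Status=49: 2 rows → {Zone,SensorID} = (842, K), (842, K) ✓
Status=43: 1 row → {Zone,SensorID} = (859, J) ✓
Status=37: 1 row → {Zone,SensorID} = (859, S) ✓
Status=47: 1 row → {Zone,SensorID} = (852, V) ✓
Status=45: 1 row → {Zone,SensorID} = (845, I) ✓
Status=42: 1 row → {Zone,SensorID} = (846, W) ✓
Status=41: 2 rows → {Zone,SensorID} = (847, U), (847, U) ✓
Status=35: 1 row → {Zone,SensorID} = (846, P) ✓
Status=46: 2 rows → {Zone,SensorID} = (860, I), (860, I) ✓
Every Status value is associated with a single {Zone, SensorID} value, so Status → {Zone, SensorID} holds.

Yes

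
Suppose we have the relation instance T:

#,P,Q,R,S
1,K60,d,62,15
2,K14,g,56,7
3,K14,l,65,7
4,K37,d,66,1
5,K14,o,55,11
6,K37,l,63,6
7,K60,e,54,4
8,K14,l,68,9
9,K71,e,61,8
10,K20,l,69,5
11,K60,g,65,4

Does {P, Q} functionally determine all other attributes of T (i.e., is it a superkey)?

Rows 3 and 8 have the same {P, Q} value (P=K14, Q=l) but are distinct tuples, so {P, Q} does not determine every attribute — not a superkey.

No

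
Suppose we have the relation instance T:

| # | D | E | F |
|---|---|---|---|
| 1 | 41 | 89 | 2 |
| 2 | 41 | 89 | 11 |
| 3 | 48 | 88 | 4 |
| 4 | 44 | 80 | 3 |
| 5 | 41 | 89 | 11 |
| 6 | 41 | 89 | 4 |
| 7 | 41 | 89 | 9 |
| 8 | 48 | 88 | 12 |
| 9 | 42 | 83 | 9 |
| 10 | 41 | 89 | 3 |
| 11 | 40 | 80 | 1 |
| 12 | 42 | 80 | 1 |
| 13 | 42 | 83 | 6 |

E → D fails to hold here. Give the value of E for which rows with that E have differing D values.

80

E=89: rows 1, 2, 5, 6, 7, 10 → D = 41, 41, 41, 41, 41, 41 ✓
E=88: rows 3, 8 → D = 48, 48 ✓
E=80: rows 4, 11, 12 → D takes values {44, 40, 42} — violation
E=83: rows 9, 13 → D = 42, 42 ✓
The only E value with inconsistent D is E=80.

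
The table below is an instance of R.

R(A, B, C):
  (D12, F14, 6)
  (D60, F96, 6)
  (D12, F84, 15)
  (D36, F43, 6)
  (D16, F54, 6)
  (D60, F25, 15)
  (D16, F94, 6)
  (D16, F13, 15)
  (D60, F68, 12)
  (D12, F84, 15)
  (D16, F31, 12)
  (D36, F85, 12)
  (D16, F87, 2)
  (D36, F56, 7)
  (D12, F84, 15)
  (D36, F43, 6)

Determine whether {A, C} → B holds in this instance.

(A=D12, C=6): 1 row → B = F14 ✓
(A=D60, C=6): 1 row → B = F96 ✓
(A=D12, C=15): 3 rows → B = F84, F84, F84 ✓
(A=D36, C=6): 2 rows → B = F43, F43 ✓
(A=D16, C=6): 2 rows → B takes values {F54, F94} — violation
(A=D60, C=15): 1 row → B = F25 ✓
(A=D16, C=15): 1 row → B = F13 ✓
(A=D60, C=12): 1 row → B = F68 ✓
(A=D16, C=12): 1 row → B = F31 ✓
(A=D36, C=12): 1 row → B = F85 ✓
(A=D16, C=2): 1 row → B = F87 ✓
(A=D36, C=7): 1 row → B = F56 ✓
Two rows agree on {A, C} but differ on B, so {A, C} → B does not hold.

No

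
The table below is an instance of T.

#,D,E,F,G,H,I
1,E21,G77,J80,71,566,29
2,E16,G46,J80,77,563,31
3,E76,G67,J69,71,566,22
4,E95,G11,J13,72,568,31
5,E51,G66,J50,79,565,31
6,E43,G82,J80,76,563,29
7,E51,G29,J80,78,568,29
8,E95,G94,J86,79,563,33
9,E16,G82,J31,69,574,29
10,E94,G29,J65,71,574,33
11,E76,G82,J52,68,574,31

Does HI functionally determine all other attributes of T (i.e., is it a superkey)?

All 11 rows have distinct HI values, so HI → (all attributes) holds and HI is a superkey.

Yes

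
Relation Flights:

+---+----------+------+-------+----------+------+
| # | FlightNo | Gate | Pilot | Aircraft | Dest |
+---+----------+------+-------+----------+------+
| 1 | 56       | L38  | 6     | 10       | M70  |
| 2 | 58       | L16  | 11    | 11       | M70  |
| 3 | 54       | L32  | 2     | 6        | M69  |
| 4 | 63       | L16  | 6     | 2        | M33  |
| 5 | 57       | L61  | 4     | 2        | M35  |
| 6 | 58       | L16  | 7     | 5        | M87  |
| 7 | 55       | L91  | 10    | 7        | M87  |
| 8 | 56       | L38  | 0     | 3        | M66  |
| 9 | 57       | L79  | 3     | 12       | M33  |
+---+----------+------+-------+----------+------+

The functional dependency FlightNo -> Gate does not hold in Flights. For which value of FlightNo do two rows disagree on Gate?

57

FlightNo=56: rows 1, 8 → Gate = L38, L38 ✓
FlightNo=58: rows 2, 6 → Gate = L16, L16 ✓
FlightNo=54: row 3 → Gate = L32 ✓
FlightNo=63: row 4 → Gate = L16 ✓
FlightNo=57: rows 5, 9 → Gate takes values {L61, L79} — violation
FlightNo=55: row 7 → Gate = L91 ✓
The only FlightNo value with inconsistent Gate is FlightNo=57.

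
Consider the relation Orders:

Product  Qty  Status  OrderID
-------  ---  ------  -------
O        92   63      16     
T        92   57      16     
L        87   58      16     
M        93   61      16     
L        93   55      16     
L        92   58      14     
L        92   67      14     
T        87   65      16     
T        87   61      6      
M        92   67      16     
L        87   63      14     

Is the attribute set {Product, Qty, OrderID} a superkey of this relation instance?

Two distinct rows share (Product=L, Qty=92, OrderID=14), so {Product, Qty, OrderID} does not determine every attribute — not a superkey.

No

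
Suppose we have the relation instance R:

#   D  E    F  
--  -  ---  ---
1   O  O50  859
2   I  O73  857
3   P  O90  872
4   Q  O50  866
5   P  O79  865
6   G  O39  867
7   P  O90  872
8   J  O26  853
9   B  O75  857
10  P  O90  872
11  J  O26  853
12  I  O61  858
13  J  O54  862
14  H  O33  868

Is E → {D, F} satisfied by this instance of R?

E=O50: rows 1, 4 → {D,F} takes values {(O, 859), (Q, 866)} — violation
E=O73: row 2 → {D,F} = (I, 857) ✓
E=O90: rows 3, 7, 10 → {D,F} = (P, 872), (P, 872), (P, 872) ✓
E=O79: row 5 → {D,F} = (P, 865) ✓
E=O39: row 6 → {D,F} = (G, 867) ✓
E=O26: rows 8, 11 → {D,F} = (J, 853), (J, 853) ✓
E=O75: row 9 → {D,F} = (B, 857) ✓
E=O61: row 12 → {D,F} = (I, 858) ✓
E=O54: row 13 → {D,F} = (J, 862) ✓
E=O33: row 14 → {D,F} = (H, 868) ✓
Two rows agree on E but differ on {D, F}, so E → {D, F} does not hold.

No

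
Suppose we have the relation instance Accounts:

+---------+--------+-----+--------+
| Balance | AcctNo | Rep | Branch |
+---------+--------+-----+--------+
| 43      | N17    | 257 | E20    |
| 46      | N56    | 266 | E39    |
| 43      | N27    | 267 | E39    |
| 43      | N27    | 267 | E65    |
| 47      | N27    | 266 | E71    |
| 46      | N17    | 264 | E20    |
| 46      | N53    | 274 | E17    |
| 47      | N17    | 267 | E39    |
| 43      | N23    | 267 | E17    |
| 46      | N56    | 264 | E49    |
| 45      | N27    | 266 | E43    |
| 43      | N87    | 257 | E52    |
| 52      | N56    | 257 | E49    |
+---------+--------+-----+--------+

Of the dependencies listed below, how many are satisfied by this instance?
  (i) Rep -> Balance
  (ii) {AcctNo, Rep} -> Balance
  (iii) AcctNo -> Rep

(i) Rep -> Balance: Rep=257: 3 rows → Balance takes values {43, 52} — violation; Rep=266: 3 rows → Balance takes values {46, 47, 45} — violation; Rep=267: 4 rows → Balance takes values {43, 47} — violation — fails.
(ii) {AcctNo, Rep} -> Balance: (AcctNo=N27, Rep=266): 2 rows → Balance takes values {47, 45} — violation — fails.
(iii) AcctNo -> Rep: AcctNo=N17: 3 rows → Rep takes values {257, 264, 267} — violation; AcctNo=N56: 3 rows → Rep takes values {266, 264, 257} — violation; AcctNo=N27: 4 rows → Rep takes values {267, 266} — violation — fails.
None of the 3 dependencies hold.

0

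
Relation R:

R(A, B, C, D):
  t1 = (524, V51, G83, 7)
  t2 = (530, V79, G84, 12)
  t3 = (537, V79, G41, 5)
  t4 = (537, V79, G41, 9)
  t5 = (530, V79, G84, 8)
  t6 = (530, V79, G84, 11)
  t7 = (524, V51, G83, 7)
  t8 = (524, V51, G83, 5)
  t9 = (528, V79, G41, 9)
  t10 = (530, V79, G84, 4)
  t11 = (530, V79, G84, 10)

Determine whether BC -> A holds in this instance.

No

(B=V51, C=G83): rows 1, 7, 8 → A = 524, 524, 524 ✓
(B=V79, C=G84): rows 2, 5, 6, 10, 11 → A = 530, 530, 530, 530, 530 ✓
(B=V79, C=G41): rows 3, 4, 9 → A takes values {537, 528} — violation
Two rows agree on BC but differ on A, so BC -> A does not hold.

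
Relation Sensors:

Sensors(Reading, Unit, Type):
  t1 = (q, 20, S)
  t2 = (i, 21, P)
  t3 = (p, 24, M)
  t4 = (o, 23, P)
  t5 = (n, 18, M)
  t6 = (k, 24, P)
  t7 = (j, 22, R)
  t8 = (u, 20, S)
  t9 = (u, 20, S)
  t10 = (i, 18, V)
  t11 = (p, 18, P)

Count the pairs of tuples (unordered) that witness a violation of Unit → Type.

4

Unit=20: all 3 rows agree on Type — 0 pairs.
Unit=24: violating pairs (3,6) — 1 pair.
Unit=18: violating pairs (5,10), (5,11), (10,11) — 3 pairs.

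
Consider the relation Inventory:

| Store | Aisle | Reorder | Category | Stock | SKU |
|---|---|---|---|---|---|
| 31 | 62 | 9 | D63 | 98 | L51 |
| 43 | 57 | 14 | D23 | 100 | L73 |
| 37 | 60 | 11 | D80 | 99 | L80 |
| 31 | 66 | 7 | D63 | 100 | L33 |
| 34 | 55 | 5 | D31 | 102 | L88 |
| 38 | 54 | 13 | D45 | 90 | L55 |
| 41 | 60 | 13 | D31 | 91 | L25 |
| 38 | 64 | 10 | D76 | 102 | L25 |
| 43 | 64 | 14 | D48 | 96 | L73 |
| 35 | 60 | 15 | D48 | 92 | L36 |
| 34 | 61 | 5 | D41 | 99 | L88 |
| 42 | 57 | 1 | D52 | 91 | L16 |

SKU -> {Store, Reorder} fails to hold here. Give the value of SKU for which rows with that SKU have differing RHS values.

SKU=L51: 1 row → {Store,Reorder} = (31, 9) ✓
SKU=L73: 2 rows → {Store,Reorder} = (43, 14), (43, 14) ✓
SKU=L80: 1 row → {Store,Reorder} = (37, 11) ✓
SKU=L33: 1 row → {Store,Reorder} = (31, 7) ✓
SKU=L88: 2 rows → {Store,Reorder} = (34, 5), (34, 5) ✓
SKU=L55: 1 row → {Store,Reorder} = (38, 13) ✓
SKU=L25: 2 rows → {Store,Reorder} takes values {(41, 13), (38, 10)} — violation
SKU=L36: 1 row → {Store,Reorder} = (35, 15) ✓
SKU=L16: 1 row → {Store,Reorder} = (42, 1) ✓
The only SKU value with inconsistent RHS is SKU=L25.

L25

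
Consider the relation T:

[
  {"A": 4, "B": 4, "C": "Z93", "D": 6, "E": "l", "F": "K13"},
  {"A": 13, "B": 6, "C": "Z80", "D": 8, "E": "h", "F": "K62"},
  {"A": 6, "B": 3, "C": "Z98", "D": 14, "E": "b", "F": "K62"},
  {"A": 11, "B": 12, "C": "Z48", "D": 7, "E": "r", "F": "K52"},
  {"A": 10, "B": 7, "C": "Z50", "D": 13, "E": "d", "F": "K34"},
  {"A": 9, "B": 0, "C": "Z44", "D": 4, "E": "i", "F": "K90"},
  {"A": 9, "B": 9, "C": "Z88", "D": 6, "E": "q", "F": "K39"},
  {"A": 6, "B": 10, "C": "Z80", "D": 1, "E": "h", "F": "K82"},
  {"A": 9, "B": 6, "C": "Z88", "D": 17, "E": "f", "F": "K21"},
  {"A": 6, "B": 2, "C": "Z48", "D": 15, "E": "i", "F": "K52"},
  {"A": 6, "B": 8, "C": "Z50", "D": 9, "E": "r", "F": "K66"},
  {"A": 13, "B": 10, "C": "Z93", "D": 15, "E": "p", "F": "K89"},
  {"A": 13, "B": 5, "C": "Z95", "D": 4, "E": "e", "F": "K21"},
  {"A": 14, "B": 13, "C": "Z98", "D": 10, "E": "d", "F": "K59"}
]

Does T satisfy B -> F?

No

B=4: 1 row → F = K13 ✓
B=6: 2 rows → F takes values {K62, K21} — violation
B=3: 1 row → F = K62 ✓
B=12: 1 row → F = K52 ✓
B=7: 1 row → F = K34 ✓
B=0: 1 row → F = K90 ✓
B=9: 1 row → F = K39 ✓
B=10: 2 rows → F takes values {K82, K89} — violation
B=2: 1 row → F = K52 ✓
B=8: 1 row → F = K66 ✓
B=5: 1 row → F = K21 ✓
B=13: 1 row → F = K59 ✓
Two rows agree on B but differ on F, so B -> F does not hold.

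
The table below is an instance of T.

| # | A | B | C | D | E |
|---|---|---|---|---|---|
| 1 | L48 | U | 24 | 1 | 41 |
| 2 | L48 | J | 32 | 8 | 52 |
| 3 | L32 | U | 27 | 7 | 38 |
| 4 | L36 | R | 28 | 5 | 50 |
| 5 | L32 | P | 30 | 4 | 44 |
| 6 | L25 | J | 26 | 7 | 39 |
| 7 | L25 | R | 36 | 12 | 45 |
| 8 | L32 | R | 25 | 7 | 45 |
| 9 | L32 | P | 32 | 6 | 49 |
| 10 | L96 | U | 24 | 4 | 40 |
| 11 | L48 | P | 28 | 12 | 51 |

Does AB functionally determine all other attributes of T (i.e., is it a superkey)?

No

Rows 5 and 9 have the same AB value (A=L32, B=P) but are distinct tuples, so AB does not determine every attribute — not a superkey.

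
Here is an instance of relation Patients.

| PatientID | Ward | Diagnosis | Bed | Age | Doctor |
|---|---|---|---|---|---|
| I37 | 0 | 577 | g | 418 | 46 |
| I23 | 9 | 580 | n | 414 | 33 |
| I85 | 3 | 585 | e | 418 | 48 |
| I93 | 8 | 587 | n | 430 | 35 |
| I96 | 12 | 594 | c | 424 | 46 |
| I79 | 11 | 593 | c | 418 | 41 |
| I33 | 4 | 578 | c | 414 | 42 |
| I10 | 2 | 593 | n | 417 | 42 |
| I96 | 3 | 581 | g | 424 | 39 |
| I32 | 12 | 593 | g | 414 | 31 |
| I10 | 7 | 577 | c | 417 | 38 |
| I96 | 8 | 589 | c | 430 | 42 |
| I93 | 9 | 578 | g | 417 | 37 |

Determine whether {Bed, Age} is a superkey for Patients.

Yes

All 13 rows have distinct {Bed, Age} values, so {Bed, Age} → (all attributes) holds and {Bed, Age} is a superkey.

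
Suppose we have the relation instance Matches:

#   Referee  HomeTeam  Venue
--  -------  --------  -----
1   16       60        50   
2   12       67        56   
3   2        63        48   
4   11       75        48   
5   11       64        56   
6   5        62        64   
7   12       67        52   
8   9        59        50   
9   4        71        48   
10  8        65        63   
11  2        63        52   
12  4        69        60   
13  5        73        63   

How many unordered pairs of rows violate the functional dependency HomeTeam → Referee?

0

HomeTeam=67: all 2 rows agree on Referee — 0 pairs.
HomeTeam=63: all 2 rows agree on Referee — 0 pairs.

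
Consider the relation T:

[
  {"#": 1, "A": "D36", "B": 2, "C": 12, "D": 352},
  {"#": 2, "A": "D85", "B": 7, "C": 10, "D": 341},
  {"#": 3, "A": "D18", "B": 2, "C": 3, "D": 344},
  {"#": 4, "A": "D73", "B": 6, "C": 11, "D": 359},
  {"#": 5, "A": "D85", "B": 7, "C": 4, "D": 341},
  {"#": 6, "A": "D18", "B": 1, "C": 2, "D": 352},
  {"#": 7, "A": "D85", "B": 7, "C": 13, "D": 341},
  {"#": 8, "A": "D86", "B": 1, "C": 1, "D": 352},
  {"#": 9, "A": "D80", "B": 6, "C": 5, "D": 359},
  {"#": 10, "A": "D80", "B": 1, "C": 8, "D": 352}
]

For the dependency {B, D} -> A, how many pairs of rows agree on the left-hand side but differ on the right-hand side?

4

(B=7, D=341): all 3 rows agree on A — 0 pairs.
(B=6, D=359): violating pairs (4,9) — 1 pair.
(B=1, D=352): violating pairs (6,8), (6,10), (8,10) — 3 pairs.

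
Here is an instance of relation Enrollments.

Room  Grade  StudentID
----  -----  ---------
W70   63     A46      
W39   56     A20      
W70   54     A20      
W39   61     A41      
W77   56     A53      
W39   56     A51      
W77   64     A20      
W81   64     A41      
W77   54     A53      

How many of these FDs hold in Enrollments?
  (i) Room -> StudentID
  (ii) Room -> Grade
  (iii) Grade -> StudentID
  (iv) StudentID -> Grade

(i) Room -> StudentID: Room=W70: 2 rows → StudentID takes values {A46, A20} — violation; Room=W39: 3 rows → StudentID takes values {A20, A41, A51} — violation; Room=W77: 3 rows → StudentID takes values {A53, A20} — violation — fails.
(ii) Room -> Grade: Room=W70: 2 rows → Grade takes values {63, 54} — violation; Room=W39: 3 rows → Grade takes values {56, 61} — violation; Room=W77: 3 rows → Grade takes values {56, 64, 54} — violation — fails.
(iii) Grade -> StudentID: Grade=56: 3 rows → StudentID takes values {A20, A53, A51} — violation; Grade=54: 2 rows → StudentID takes values {A20, A53} — violation; Grade=64: 2 rows → StudentID takes values {A20, A41} — violation — fails.
(iv) StudentID -> Grade: StudentID=A20: 3 rows → Grade takes values {56, 54, 64} — violation; StudentID=A41: 2 rows → Grade takes values {61, 64} — violation; StudentID=A53: 2 rows → Grade takes values {56, 54} — violation — fails.
None of the 4 dependencies hold.

0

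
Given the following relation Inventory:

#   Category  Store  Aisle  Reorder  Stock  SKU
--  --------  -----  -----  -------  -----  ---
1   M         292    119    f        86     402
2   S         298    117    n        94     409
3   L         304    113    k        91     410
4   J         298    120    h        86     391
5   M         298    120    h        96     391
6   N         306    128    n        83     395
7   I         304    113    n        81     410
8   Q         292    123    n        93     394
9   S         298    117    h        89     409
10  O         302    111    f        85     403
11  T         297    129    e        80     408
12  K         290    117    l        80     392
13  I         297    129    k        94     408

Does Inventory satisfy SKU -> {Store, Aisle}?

SKU=402: row 1 → {Store,Aisle} = (292, 119) ✓
SKU=409: rows 2, 9 → {Store,Aisle} = (298, 117), (298, 117) ✓
SKU=410: rows 3, 7 → {Store,Aisle} = (304, 113), (304, 113) ✓
SKU=391: rows 4, 5 → {Store,Aisle} = (298, 120), (298, 120) ✓
SKU=395: row 6 → {Store,Aisle} = (306, 128) ✓
SKU=394: row 8 → {Store,Aisle} = (292, 123) ✓
SKU=403: row 10 → {Store,Aisle} = (302, 111) ✓
SKU=408: rows 11, 13 → {Store,Aisle} = (297, 129), (297, 129) ✓
SKU=392: row 12 → {Store,Aisle} = (290, 117) ✓
Every SKU value is associated with a single {Store, Aisle} value, so SKU -> {Store, Aisle} holds.

Yes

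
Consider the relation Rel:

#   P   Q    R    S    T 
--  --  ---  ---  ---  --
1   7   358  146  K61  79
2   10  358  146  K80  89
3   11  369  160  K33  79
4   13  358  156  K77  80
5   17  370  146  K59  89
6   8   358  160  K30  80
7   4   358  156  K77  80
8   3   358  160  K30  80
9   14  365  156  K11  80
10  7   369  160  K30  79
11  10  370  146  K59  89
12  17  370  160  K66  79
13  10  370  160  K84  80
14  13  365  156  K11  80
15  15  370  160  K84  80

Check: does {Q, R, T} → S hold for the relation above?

No

(Q=358, R=146, T=79): row 1 → S = K61 ✓
(Q=358, R=146, T=89): row 2 → S = K80 ✓
(Q=369, R=160, T=79): rows 3, 10 → S takes values {K33, K30} — violation
(Q=358, R=156, T=80): rows 4, 7 → S = K77, K77 ✓
(Q=370, R=146, T=89): rows 5, 11 → S = K59, K59 ✓
(Q=358, R=160, T=80): rows 6, 8 → S = K30, K30 ✓
(Q=365, R=156, T=80): rows 9, 14 → S = K11, K11 ✓
(Q=370, R=160, T=79): row 12 → S = K66 ✓
(Q=370, R=160, T=80): rows 13, 15 → S = K84, K84 ✓
Two rows agree on {Q, R, T} but differ on S, so {Q, R, T} → S does not hold.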